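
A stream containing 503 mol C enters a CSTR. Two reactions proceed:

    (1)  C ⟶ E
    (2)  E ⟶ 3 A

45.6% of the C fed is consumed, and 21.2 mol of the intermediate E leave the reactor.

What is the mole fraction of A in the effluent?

0.679

Conversion of C: C consumed = 1ξ₁ = 0.456 × 503 → ξ₁ = 229.4 mol.
E balance: n_E = 0 + 1ξ₁ − 1ξ₂ = 21.2 → ξ₂ = (1·229.4 − 21.2)/1 = 208.2 mol.
Outlet amounts (n = n₀ + Σ ν·ξ):
  C: 503 − 1(229.4) = 273.6
  E: 0 + 1(229.4) − 1(208.2) = 21.2
  A: 0 + 3(208.2) = 624.5
Total out = 919.3 mol; y_A = 624.5 / 919.3 = 0.6793.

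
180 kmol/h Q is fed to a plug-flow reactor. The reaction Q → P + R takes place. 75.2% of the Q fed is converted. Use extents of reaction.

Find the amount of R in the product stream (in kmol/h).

Q reacted = 0.752 × 180 = 135.4 kmol/h; ν_Q = −1, so ξ = 135.4/1 = 135.4 kmol/h.
Outlet amounts (n = n₀ + ν ξ):
  Q: 180 − 1(135.4) = 44.64
  P: 0 + 1(135.4) = 135.4
  R: 0 + 1(135.4) = 135.4

135 kmol/h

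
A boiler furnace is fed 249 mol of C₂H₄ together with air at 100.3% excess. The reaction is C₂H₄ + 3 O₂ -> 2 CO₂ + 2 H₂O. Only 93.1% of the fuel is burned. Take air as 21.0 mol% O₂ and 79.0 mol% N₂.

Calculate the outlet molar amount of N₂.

Stoichiometric O₂ = 3 × 249 = 747 mol; O₂ fed = 747 × 2.003 = 1496 mol.
N₂ fed = 1496 × 79/21 = 5629 mol.
Fuel reacted = 0.931 × 249 → ξ = 231.8 mol.
Outlet (n = n₀ + ν ξ):
  C₂H₄: 249 − 1(231.8) = 17.18
  O₂: 1496 − 3(231.8) = 800.8
  N₂: 5629 (inert)
  CO₂: 0 + 2(231.8) = 463.6
  H₂O: 0 + 2(231.8) = 463.6

5630 mol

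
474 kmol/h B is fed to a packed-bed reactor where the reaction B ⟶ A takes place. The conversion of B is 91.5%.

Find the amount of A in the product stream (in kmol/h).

B reacted = 0.915 × 474 = 433.7 kmol/h; ν_B = −1, so ξ = 433.7/1 = 433.7 kmol/h.
Outlet amounts (n = n₀ + ν ξ):
  B: 474 − 1(433.7) = 40.29
  A: 0 + 1(433.7) = 433.7

434 kmol/h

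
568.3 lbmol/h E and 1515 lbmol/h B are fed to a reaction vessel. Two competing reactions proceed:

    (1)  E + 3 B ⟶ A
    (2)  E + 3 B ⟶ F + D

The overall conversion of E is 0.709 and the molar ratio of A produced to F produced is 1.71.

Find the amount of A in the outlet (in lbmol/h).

Conversion of E: E consumed = 0.709 × 568.3 = 402.9 lbmol/h = 1ξ₁ + 1ξ₂.
Selectivity: 1ξ₁ / (1ξ₂) = 1.71 → ξ₁ = 1.71 ξ₂.
Substitute: (1·1.71 + 1) ξ₂ = 402.9 → ξ₂ = 148.7 lbmol/h, ξ₁ = 254.2 lbmol/h.
Outlet amounts (n = n₀ + Σ ν·ξ):
  E: 568.3 − 1(254.2) − 1(148.7) = 165.4
  B: 1515 − 3(254.2) − 3(148.7) = 306.2
  A: 0 + 1(254.2) = 254.2
  F: 0 + 1(148.7) = 148.7
  D: 0 + 1(148.7) = 148.7

254 lbmol/h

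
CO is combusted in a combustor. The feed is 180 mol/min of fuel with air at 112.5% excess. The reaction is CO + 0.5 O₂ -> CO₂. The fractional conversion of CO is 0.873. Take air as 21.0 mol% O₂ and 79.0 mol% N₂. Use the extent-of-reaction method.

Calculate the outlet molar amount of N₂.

719 mol/min

Stoichiometric O₂ = 0.5 × 180 = 90 mol/min; O₂ fed = 90 × 2.125 = 191.2 mol/min.
N₂ fed = 191.2 × 79/21 = 719.5 mol/min.
Fuel reacted = 0.873 × 180 → ξ = 157.1 mol/min.
Outlet (n = n₀ + ν ξ):
  CO: 180 − 1(157.1) = 22.86
  O₂: 191.2 − 0.5(157.1) = 112.7
  N₂: 719.5 (inert)
  CO₂: 0 + 1(157.1) = 157.1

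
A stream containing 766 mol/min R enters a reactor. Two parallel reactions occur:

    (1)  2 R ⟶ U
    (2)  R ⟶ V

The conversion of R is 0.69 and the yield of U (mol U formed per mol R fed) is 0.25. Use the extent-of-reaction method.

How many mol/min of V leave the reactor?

146 mol/min

Yield of U: 1ξ₁ / 766 = 0.25 → ξ₁ = 191.5 mol/min.
Conversion of R: 2ξ₁ + 1ξ₂ = 0.69 × 766 = 528.5 → ξ₂ = 145.5 mol/min.
Outlet amounts (n = n₀ + Σ ν·ξ):
  R: 766 − 2(191.5) − 1(145.5) = 237.5
  U: 0 + 1(191.5) = 191.5
  V: 0 + 1(145.5) = 145.5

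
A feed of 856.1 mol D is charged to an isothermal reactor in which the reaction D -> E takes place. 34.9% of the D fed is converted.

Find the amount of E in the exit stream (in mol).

299 mol

D reacted = 0.349 × 856.1 = 298.8 mol; ν_D = −1, so ξ = 298.8/1 = 298.8 mol.
Outlet amounts (n = n₀ + ν ξ):
  D: 856.1 − 1(298.8) = 557.3
  E: 0 + 1(298.8) = 298.8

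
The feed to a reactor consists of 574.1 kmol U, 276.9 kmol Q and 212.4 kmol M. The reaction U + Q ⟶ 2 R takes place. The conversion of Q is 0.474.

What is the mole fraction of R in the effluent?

Q reacted = 0.474 × 276.9 = 131.3 kmol; ν_Q = −1, so ξ = 131.3/1 = 131.3 kmol.
Outlet amounts (n = n₀ + ν ξ):
  U: 574.1 − 1(131.3) = 442.8
  Q: 276.9 − 1(131.3) = 145.6
  R: 0 + 2(131.3) = 262.5
  M: 212.4 (inert)
Total out = 1063 kmol; y_R = 262.5 / 1063 = 0.2469.

0.247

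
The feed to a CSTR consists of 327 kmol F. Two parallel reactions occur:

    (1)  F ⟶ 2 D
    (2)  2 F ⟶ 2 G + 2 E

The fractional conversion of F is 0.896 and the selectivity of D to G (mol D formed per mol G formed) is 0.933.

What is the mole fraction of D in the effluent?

0.301

Conversion of F: F consumed = 0.896 × 327 = 293 kmol = 1ξ₁ + 2ξ₂.
Selectivity: 2ξ₁ / (2ξ₂) = 0.933 → ξ₁ = 0.933 ξ₂.
Substitute: (1·0.933 + 2) ξ₂ = 293 → ξ₂ = 99.89 kmol, ξ₁ = 93.2 kmol.
Outlet amounts (n = n₀ + Σ ν·ξ):
  F: 327 − 1(93.2) − 2(99.89) = 34.01
  D: 0 + 2(93.2) = 186.4
  G: 0 + 2(99.89) = 199.8
  E: 0 + 2(99.89) = 199.8
Total out = 620 kmol; y_D = 186.4 / 620 = 0.3007.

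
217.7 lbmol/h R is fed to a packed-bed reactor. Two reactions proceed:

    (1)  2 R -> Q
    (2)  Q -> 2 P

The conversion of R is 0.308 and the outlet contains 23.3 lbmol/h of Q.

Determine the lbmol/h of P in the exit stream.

20.5 lbmol/h

Conversion of R: R consumed = 2ξ₁ = 0.308 × 217.7 → ξ₁ = 33.53 lbmol/h.
Q balance: n_Q = 0 + 1ξ₁ − 1ξ₂ = 23.3 → ξ₂ = (1·33.53 − 23.3)/1 = 10.23 lbmol/h.
Outlet amounts (n = n₀ + Σ ν·ξ):
  R: 217.7 − 2(33.53) = 150.6
  Q: 0 + 1(33.53) − 1(10.23) = 23.3
  P: 0 + 2(10.23) = 20.45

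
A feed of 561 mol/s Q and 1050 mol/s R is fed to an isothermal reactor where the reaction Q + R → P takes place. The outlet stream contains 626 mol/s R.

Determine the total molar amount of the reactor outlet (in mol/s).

For R: n = n₀ − 1ξ → 626 = 1050 − 1ξ, giving ξ = 424 mol/s.
Outlet amounts (n = n₀ + ν ξ):
  Q: 561 − 1(424) = 137
  R: 1050 − 1(424) = 626
  P: 0 + 1(424) = 424
Total out = 137 + 626 + 424 = 1187 mol/s.

1190 mol/s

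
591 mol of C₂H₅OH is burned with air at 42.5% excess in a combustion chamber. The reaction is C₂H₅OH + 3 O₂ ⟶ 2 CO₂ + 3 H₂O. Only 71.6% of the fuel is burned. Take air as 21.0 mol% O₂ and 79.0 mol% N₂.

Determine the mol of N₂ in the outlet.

9500 mol

Stoichiometric O₂ = 3 × 591 = 1773 mol; O₂ fed = 1773 × 1.425 = 2527 mol.
N₂ fed = 2527 × 79/21 = 9505 mol.
Fuel reacted = 0.716 × 591 → ξ = 423.2 mol.
Outlet (n = n₀ + ν ξ):
  C₂H₅OH: 591 − 1(423.2) = 167.8
  O₂: 2527 − 3(423.2) = 1257
  N₂: 9505 (inert)
  CO₂: 0 + 2(423.2) = 846.3
  H₂O: 0 + 3(423.2) = 1269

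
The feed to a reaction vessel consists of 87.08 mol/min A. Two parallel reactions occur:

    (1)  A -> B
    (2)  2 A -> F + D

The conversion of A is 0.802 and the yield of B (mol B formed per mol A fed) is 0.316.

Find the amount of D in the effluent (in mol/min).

21.2 mol/min

Yield of B: 1ξ₁ / 87.08 = 0.316 → ξ₁ = 27.52 mol/min.
Conversion of A: 1ξ₁ + 2ξ₂ = 0.802 × 87.08 = 69.84 → ξ₂ = 21.16 mol/min.
Outlet amounts (n = n₀ + Σ ν·ξ):
  A: 87.08 − 1(27.52) − 2(21.16) = 17.24
  B: 0 + 1(27.52) = 27.52
  F: 0 + 1(21.16) = 21.16
  D: 0 + 1(21.16) = 21.16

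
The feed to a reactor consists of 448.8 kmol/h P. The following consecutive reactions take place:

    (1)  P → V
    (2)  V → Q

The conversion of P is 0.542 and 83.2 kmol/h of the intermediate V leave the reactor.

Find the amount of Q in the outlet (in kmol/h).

160 kmol/h

Conversion of P: P consumed = 1ξ₁ = 0.542 × 448.8 → ξ₁ = 243.2 kmol/h.
V balance: n_V = 0 + 1ξ₁ − 1ξ₂ = 83.2 → ξ₂ = (1·243.2 − 83.2)/1 = 160 kmol/h.
Outlet amounts (n = n₀ + Σ ν·ξ):
  P: 448.8 − 1(243.2) = 205.6
  V: 0 + 1(243.2) − 1(160) = 83.2
  Q: 0 + 1(160) = 160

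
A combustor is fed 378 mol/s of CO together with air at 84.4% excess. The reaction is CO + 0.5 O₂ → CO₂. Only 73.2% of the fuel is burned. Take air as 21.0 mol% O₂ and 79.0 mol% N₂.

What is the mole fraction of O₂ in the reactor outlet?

Stoichiometric O₂ = 0.5 × 378 = 189 mol/s; O₂ fed = 189 × 1.844 = 348.5 mol/s.
N₂ fed = 348.5 × 79/21 = 1311 mol/s.
Fuel reacted = 0.732 × 378 → ξ = 276.7 mol/s.
Outlet (n = n₀ + ν ξ):
  CO: 378 − 1(276.7) = 101.3
  O₂: 348.5 − 0.5(276.7) = 210.2
  N₂: 1311 (inert)
  CO₂: 0 + 1(276.7) = 276.7
Total out = 1899 mol/s; y_O₂ = 210.2 / 1899 = 0.1107.

0.111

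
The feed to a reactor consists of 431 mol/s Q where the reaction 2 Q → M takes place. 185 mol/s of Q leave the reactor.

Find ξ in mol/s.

ξ = 123 mol/s

For Q: n = n₀ − 2ξ → 185 = 431 − 2ξ, giving ξ = 123 mol/s.
Outlet amounts (n = n₀ + ν ξ):
  Q: 431 − 2(123) = 185
  M: 0 + 1(123) = 123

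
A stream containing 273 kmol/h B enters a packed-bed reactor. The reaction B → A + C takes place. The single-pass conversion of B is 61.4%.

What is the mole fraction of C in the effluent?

B reacted = 0.614 × 273 = 167.6 kmol/h; ν_B = −1, so ξ = 167.6/1 = 167.6 kmol/h.
Outlet amounts (n = n₀ + ν ξ):
  B: 273 − 1(167.6) = 105.4
  A: 0 + 1(167.6) = 167.6
  C: 0 + 1(167.6) = 167.6
Total out = 440.6 kmol/h; y_C = 167.6 / 440.6 = 0.3804.

0.38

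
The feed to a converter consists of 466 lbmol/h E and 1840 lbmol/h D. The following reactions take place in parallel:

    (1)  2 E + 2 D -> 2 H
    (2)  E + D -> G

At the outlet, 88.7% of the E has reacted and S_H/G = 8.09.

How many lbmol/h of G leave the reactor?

45.5 lbmol/h

Conversion of E: E consumed = 0.887 × 466 = 413.3 lbmol/h = 2ξ₁ + 1ξ₂.
Selectivity: 2ξ₁ / (1ξ₂) = 8.09 → ξ₁ = 4.045 ξ₂.
Substitute: (2·4.045 + 1) ξ₂ = 413.3 → ξ₂ = 45.47 lbmol/h, ξ₁ = 183.9 lbmol/h.
Outlet amounts (n = n₀ + Σ ν·ξ):
  E: 466 − 2(183.9) − 1(45.47) = 52.66
  D: 1840 − 2(183.9) − 1(45.47) = 1427
  H: 0 + 2(183.9) = 367.9
  G: 0 + 1(45.47) = 45.47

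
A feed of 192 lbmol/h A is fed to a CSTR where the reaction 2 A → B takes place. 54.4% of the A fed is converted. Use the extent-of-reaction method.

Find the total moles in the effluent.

140 lbmol/h

A reacted = 0.544 × 192 = 104.4 lbmol/h; ν_A = −2, so ξ = 104.4/2 = 52.22 lbmol/h.
Outlet amounts (n = n₀ + ν ξ):
  A: 192 − 2(52.22) = 87.55
  B: 0 + 1(52.22) = 52.22
Total out = 87.55 + 52.22 = 139.8 lbmol/h.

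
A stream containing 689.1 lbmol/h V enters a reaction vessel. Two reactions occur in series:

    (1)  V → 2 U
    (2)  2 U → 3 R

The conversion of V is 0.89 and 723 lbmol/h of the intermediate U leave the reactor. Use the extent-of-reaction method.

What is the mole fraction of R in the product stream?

0.486

Conversion of V: V consumed = 1ξ₁ = 0.89 × 689.1 → ξ₁ = 613.3 lbmol/h.
U balance: n_U = 0 + 2ξ₁ − 2ξ₂ = 723 → ξ₂ = (2·613.3 − 723)/2 = 251.8 lbmol/h.
Outlet amounts (n = n₀ + Σ ν·ξ):
  V: 689.1 − 1(613.3) = 75.8
  U: 0 + 2(613.3) − 2(251.8) = 723
  R: 0 + 3(251.8) = 755.4
Total out = 1554 lbmol/h; y_R = 755.4 / 1554 = 0.486.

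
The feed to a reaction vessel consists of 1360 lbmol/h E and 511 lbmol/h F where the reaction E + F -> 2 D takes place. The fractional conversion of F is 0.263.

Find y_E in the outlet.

F reacted = 0.263 × 511 = 134.4 lbmol/h; ν_F = −1, so ξ = 134.4/1 = 134.4 lbmol/h.
Outlet amounts (n = n₀ + ν ξ):
  E: 1360 − 1(134.4) = 1226
  F: 511 − 1(134.4) = 376.6
  D: 0 + 2(134.4) = 268.8
Total out = 1871 lbmol/h; y_E = 1226 / 1871 = 0.6551.

0.655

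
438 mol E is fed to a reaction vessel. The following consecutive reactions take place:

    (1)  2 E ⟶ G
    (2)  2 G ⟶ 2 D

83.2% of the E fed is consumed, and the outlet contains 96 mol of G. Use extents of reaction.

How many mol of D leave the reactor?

86.2 mol

Conversion of E: E consumed = 2ξ₁ = 0.832 × 438 → ξ₁ = 182.2 mol.
G balance: n_G = 0 + 1ξ₁ − 2ξ₂ = 96 → ξ₂ = (1·182.2 − 96)/2 = 43.1 mol.
Outlet amounts (n = n₀ + Σ ν·ξ):
  E: 438 − 2(182.2) = 73.58
  G: 0 + 1(182.2) − 2(43.1) = 96
  D: 0 + 2(43.1) = 86.21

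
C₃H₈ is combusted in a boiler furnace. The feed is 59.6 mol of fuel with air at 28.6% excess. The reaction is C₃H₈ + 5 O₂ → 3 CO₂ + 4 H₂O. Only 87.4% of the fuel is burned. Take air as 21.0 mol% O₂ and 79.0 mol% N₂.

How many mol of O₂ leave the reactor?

123 mol

Stoichiometric O₂ = 5 × 59.6 = 298 mol; O₂ fed = 298 × 1.286 = 383.2 mol.
N₂ fed = 383.2 × 79/21 = 1442 mol.
Fuel reacted = 0.874 × 59.6 → ξ = 52.09 mol.
Outlet (n = n₀ + ν ξ):
  C₃H₈: 59.6 − 1(52.09) = 7.51
  O₂: 383.2 − 5(52.09) = 122.8
  N₂: 1442 (inert)
  CO₂: 0 + 3(52.09) = 156.3
  H₂O: 0 + 4(52.09) = 208.4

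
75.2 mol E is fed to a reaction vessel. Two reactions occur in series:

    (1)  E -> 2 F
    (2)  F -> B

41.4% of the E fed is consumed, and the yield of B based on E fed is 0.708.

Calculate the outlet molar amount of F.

9.02 mol

Conversion of E: E consumed = 1ξ₁ = 0.414 × 75.2 → ξ₁ = 31.13 mol.
Yield of B: 1ξ₂ / 75.2 = 0.708 → ξ₂ = 53.24 mol.
Outlet amounts (n = n₀ + Σ ν·ξ):
  E: 75.2 − 1(31.13) = 44.07
  F: 0 + 2(31.13) − 1(53.24) = 9.024
  B: 0 + 1(53.24) = 53.24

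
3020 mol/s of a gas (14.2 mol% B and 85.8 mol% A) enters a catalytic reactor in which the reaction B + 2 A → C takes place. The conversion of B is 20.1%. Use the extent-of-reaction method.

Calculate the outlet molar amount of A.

B reacted = 0.201 × 428.8 = 86.2 mol/s; ν_B = −1, so ξ = 86.2/1 = 86.2 mol/s.
Outlet amounts (n = n₀ + ν ξ):
  B: 428.8 − 1(86.2) = 342.6
  A: 2591 − 2(86.2) = 2419
  C: 0 + 1(86.2) = 86.2

2420 mol/s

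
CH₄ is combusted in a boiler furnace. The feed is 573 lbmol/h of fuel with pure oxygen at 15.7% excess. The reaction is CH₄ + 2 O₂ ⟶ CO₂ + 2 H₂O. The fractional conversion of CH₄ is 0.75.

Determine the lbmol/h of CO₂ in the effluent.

430 lbmol/h

Stoichiometric O₂ = 2 × 573 = 1146 lbmol/h; O₂ fed = 1146 × 1.157 = 1326 lbmol/h.
Fuel reacted = 0.75 × 573 → ξ = 429.8 lbmol/h.
Outlet (n = n₀ + ν ξ):
  CH₄: 573 − 1(429.8) = 143.2
  O₂: 1326 − 2(429.8) = 466.4
  CO₂: 0 + 1(429.8) = 429.8
  H₂O: 0 + 2(429.8) = 859.5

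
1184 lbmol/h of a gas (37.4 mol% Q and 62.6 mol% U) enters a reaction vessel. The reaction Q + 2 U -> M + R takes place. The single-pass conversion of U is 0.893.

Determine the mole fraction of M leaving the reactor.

U reacted = 0.893 × 741.2 = 661.9 lbmol/h; ν_U = −2, so ξ = 661.9/2 = 330.9 lbmol/h.
Outlet amounts (n = n₀ + ν ξ):
  Q: 442.8 − 1(330.9) = 111.9
  U: 741.2 − 2(330.9) = 79.31
  M: 0 + 1(330.9) = 330.9
  R: 0 + 1(330.9) = 330.9
Total out = 853.1 lbmol/h; y_M = 330.9 / 853.1 = 0.3879.

0.388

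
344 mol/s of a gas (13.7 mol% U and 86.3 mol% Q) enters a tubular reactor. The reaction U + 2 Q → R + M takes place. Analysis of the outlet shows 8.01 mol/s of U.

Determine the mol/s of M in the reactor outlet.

For U: n = n₀ − 1ξ → 8.01 = 47.13 − 1ξ, giving ξ = 39.12 mol/s.
Outlet amounts (n = n₀ + ν ξ):
  U: 47.13 − 1(39.12) = 8.01
  Q: 296.9 − 2(39.12) = 218.6
  R: 0 + 1(39.12) = 39.12
  M: 0 + 1(39.12) = 39.12

39.1 mol/s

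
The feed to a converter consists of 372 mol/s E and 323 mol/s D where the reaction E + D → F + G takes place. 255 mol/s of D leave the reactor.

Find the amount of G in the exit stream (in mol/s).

For D: n = n₀ − 1ξ → 255 = 323 − 1ξ, giving ξ = 68 mol/s.
Outlet amounts (n = n₀ + ν ξ):
  E: 372 − 1(68) = 304
  D: 323 − 1(68) = 255
  F: 0 + 1(68) = 68
  G: 0 + 1(68) = 68

68 mol/s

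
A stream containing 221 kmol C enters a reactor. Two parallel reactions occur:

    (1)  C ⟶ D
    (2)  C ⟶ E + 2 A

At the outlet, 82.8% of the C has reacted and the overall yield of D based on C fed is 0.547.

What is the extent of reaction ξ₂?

Yield of D: 1ξ₁ / 221 = 0.547 → ξ₁ = 120.9 kmol.
Conversion of C: 1ξ₁ + 1ξ₂ = 0.828 × 221 = 183 → ξ₂ = 62.1 kmol.
Outlet amounts (n = n₀ + Σ ν·ξ):
  C: 221 − 1(120.9) − 1(62.1) = 38.01
  D: 0 + 1(120.9) = 120.9
  E: 0 + 1(62.1) = 62.1
  A: 0 + 2(62.1) = 124.2

ξ₂ = 62.1 kmol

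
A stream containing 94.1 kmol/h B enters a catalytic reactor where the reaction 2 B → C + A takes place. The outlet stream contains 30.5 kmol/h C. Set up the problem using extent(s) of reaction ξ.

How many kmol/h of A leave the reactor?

For C: n = n₀ + 1ξ → 30.5 = 0 + 1ξ, giving ξ = 30.5 kmol/h.
Outlet amounts (n = n₀ + ν ξ):
  B: 94.1 − 2(30.5) = 33.1
  C: 0 + 1(30.5) = 30.5
  A: 0 + 1(30.5) = 30.5

30.5 kmol/h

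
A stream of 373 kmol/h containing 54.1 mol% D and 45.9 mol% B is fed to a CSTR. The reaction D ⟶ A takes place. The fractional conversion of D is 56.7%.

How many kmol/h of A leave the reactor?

D reacted = 0.567 × 201.8 = 114.4 kmol/h; ν_D = −1, so ξ = 114.4/1 = 114.4 kmol/h.
Outlet amounts (n = n₀ + ν ξ):
  D: 201.8 − 1(114.4) = 87.38
  A: 0 + 1(114.4) = 114.4
  B: 171.2 (inert)

114 kmol/h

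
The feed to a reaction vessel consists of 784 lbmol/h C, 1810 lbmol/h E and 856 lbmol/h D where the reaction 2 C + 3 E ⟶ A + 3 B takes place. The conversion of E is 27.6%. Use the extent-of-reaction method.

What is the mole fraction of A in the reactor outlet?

0.0507

E reacted = 0.276 × 1810 = 499.6 lbmol/h; ν_E = −3, so ξ = 499.6/3 = 166.5 lbmol/h.
Outlet amounts (n = n₀ + ν ξ):
  C: 784 − 2(166.5) = 451
  E: 1810 − 3(166.5) = 1310
  A: 0 + 1(166.5) = 166.5
  B: 0 + 3(166.5) = 499.6
  D: 856 (inert)
Total out = 3283 lbmol/h; y_A = 166.5 / 3283 = 0.05071.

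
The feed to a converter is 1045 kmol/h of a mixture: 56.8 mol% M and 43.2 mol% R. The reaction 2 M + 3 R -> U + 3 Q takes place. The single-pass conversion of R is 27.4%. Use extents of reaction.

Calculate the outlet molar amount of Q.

R reacted = 0.274 × 451.4 = 123.7 kmol/h; ν_R = −3, so ξ = 123.7/3 = 41.23 kmol/h.
Outlet amounts (n = n₀ + ν ξ):
  M: 593.6 − 2(41.23) = 511.1
  R: 451.4 − 3(41.23) = 327.7
  U: 0 + 1(41.23) = 41.23
  Q: 0 + 3(41.23) = 123.7

124 kmol/h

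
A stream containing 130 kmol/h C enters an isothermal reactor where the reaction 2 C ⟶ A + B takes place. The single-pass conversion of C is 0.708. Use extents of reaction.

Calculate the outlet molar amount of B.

46 kmol/h

C reacted = 0.708 × 130 = 92.04 kmol/h; ν_C = −2, so ξ = 92.04/2 = 46.02 kmol/h.
Outlet amounts (n = n₀ + ν ξ):
  C: 130 − 2(46.02) = 37.96
  A: 0 + 1(46.02) = 46.02
  B: 0 + 1(46.02) = 46.02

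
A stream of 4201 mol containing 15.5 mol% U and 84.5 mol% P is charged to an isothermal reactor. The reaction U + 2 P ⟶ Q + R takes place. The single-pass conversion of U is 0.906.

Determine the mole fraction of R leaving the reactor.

0.163

U reacted = 0.906 × 651.2 = 589.9 mol; ν_U = −1, so ξ = 589.9/1 = 589.9 mol.
Outlet amounts (n = n₀ + ν ξ):
  U: 651.2 − 1(589.9) = 61.21
  P: 3550 − 2(589.9) = 2370
  Q: 0 + 1(589.9) = 589.9
  R: 0 + 1(589.9) = 589.9
Total out = 3611 mol; y_R = 589.9 / 3611 = 0.1634.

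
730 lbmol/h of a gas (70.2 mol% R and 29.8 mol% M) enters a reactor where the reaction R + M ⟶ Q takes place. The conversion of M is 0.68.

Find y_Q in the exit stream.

M reacted = 0.68 × 217.5 = 147.9 lbmol/h; ν_M = −1, so ξ = 147.9/1 = 147.9 lbmol/h.
Outlet amounts (n = n₀ + ν ξ):
  R: 512.5 − 1(147.9) = 364.5
  M: 217.5 − 1(147.9) = 69.61
  Q: 0 + 1(147.9) = 147.9
Total out = 582.1 lbmol/h; y_Q = 147.9 / 582.1 = 0.2541.

0.254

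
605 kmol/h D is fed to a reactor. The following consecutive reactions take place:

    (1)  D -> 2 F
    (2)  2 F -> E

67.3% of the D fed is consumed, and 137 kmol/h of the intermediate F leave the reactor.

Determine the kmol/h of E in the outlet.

Conversion of D: D consumed = 1ξ₁ = 0.673 × 605 → ξ₁ = 407.2 kmol/h.
F balance: n_F = 0 + 2ξ₁ − 2ξ₂ = 137 → ξ₂ = (2·407.2 − 137)/2 = 338.7 kmol/h.
Outlet amounts (n = n₀ + Σ ν·ξ):
  D: 605 − 1(407.2) = 197.8
  F: 0 + 2(407.2) − 2(338.7) = 137
  E: 0 + 1(338.7) = 338.7

339 kmol/h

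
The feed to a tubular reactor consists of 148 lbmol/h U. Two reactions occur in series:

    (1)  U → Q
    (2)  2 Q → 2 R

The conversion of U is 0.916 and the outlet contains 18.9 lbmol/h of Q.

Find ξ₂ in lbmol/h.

ξ₂ = 58.3 lbmol/h

Conversion of U: U consumed = 1ξ₁ = 0.916 × 148 → ξ₁ = 135.6 lbmol/h.
Q balance: n_Q = 0 + 1ξ₁ − 2ξ₂ = 18.9 → ξ₂ = (1·135.6 − 18.9)/2 = 58.33 lbmol/h.
Outlet amounts (n = n₀ + Σ ν·ξ):
  U: 148 − 1(135.6) = 12.43
  Q: 0 + 1(135.6) − 2(58.33) = 18.9
  R: 0 + 2(58.33) = 116.7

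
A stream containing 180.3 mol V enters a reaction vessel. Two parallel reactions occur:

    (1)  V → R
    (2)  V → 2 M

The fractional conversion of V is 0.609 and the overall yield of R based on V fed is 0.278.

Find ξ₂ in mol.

ξ₂ = 59.7 mol

Yield of R: 1ξ₁ / 180.3 = 0.278 → ξ₁ = 50.12 mol.
Conversion of V: 1ξ₁ + 1ξ₂ = 0.609 × 180.3 = 109.8 → ξ₂ = 59.68 mol.
Outlet amounts (n = n₀ + Σ ν·ξ):
  V: 180.3 − 1(50.12) − 1(59.68) = 70.5
  R: 0 + 1(50.12) = 50.12
  M: 0 + 2(59.68) = 119.4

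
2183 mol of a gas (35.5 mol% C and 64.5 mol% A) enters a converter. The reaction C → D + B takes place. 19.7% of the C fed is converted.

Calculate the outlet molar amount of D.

153 mol

C reacted = 0.197 × 775 = 152.7 mol; ν_C = −1, so ξ = 152.7/1 = 152.7 mol.
Outlet amounts (n = n₀ + ν ξ):
  C: 775 − 1(152.7) = 622.3
  D: 0 + 1(152.7) = 152.7
  B: 0 + 1(152.7) = 152.7
  A: 1408 (inert)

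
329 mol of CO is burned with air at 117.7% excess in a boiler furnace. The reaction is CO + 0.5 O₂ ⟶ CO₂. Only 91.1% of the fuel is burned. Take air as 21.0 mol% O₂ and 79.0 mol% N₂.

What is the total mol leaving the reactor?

Stoichiometric O₂ = 0.5 × 329 = 164.5 mol; O₂ fed = 164.5 × 2.177 = 358.1 mol.
N₂ fed = 358.1 × 79/21 = 1347 mol.
Fuel reacted = 0.911 × 329 → ξ = 299.7 mol.
Outlet (n = n₀ + ν ξ):
  CO: 329 − 1(299.7) = 29.28
  O₂: 358.1 − 0.5(299.7) = 208.3
  N₂: 1347 (inert)
  CO₂: 0 + 1(299.7) = 299.7
Total out = 29.28 + 208.3 + 1347 + 299.7 = 1884 mol.

1880 mol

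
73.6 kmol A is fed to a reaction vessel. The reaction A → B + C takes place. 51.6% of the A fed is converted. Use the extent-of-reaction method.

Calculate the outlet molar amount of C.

38 kmol

A reacted = 0.516 × 73.6 = 37.98 kmol; ν_A = −1, so ξ = 37.98/1 = 37.98 kmol.
Outlet amounts (n = n₀ + ν ξ):
  A: 73.6 − 1(37.98) = 35.62
  B: 0 + 1(37.98) = 37.98
  C: 0 + 1(37.98) = 37.98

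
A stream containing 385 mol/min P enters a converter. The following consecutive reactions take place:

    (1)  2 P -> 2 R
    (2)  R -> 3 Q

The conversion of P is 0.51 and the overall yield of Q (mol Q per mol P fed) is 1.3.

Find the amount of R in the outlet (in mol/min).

Conversion of P: P consumed = 2ξ₁ = 0.51 × 385 → ξ₁ = 98.17 mol/min.
Yield of Q: 3ξ₂ / 385 = 1.3 → ξ₂ = 166.8 mol/min.
Outlet amounts (n = n₀ + Σ ν·ξ):
  P: 385 − 2(98.17) = 188.7
  R: 0 + 2(98.17) − 1(166.8) = 29.52
  Q: 0 + 3(166.8) = 500.5

29.5 mol/min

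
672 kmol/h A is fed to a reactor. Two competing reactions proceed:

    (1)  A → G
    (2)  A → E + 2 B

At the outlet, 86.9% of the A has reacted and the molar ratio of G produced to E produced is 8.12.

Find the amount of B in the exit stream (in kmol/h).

128 kmol/h

Conversion of A: A consumed = 0.869 × 672 = 584 kmol/h = 1ξ₁ + 1ξ₂.
Selectivity: 1ξ₁ / (1ξ₂) = 8.12 → ξ₁ = 8.12 ξ₂.
Substitute: (1·8.12 + 1) ξ₂ = 584 → ξ₂ = 64.03 kmol/h, ξ₁ = 519.9 kmol/h.
Outlet amounts (n = n₀ + Σ ν·ξ):
  A: 672 − 1(519.9) − 1(64.03) = 88.03
  G: 0 + 1(519.9) = 519.9
  E: 0 + 1(64.03) = 64.03
  B: 0 + 2(64.03) = 128.1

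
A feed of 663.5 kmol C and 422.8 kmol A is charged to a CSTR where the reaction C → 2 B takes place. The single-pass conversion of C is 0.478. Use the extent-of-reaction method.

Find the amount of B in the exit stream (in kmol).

C reacted = 0.478 × 663.5 = 317.2 kmol; ν_C = −1, so ξ = 317.2/1 = 317.2 kmol.
Outlet amounts (n = n₀ + ν ξ):
  C: 663.5 − 1(317.2) = 346.3
  B: 0 + 2(317.2) = 634.3
  A: 422.8 (inert)

634 kmol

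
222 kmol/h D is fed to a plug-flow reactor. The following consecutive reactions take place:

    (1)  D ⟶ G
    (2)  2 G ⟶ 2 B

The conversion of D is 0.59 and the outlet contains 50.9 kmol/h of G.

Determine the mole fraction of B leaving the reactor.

Conversion of D: D consumed = 1ξ₁ = 0.59 × 222 → ξ₁ = 131 kmol/h.
G balance: n_G = 0 + 1ξ₁ − 2ξ₂ = 50.9 → ξ₂ = (1·131 − 50.9)/2 = 40.04 kmol/h.
Outlet amounts (n = n₀ + Σ ν·ξ):
  D: 222 − 1(131) = 91.02
  G: 0 + 1(131) − 2(40.04) = 50.9
  B: 0 + 2(40.04) = 80.08
Total out = 222 kmol/h; y_B = 80.08 / 222 = 0.3607.

0.361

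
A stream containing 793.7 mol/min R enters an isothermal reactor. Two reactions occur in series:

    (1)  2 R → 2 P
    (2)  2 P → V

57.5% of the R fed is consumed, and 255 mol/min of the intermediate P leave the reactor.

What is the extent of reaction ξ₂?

Conversion of R: R consumed = 2ξ₁ = 0.575 × 793.7 → ξ₁ = 228.2 mol/min.
P balance: n_P = 0 + 2ξ₁ − 2ξ₂ = 255 → ξ₂ = (2·228.2 − 255)/2 = 100.7 mol/min.
Outlet amounts (n = n₀ + Σ ν·ξ):
  R: 793.7 − 2(228.2) = 337.3
  P: 0 + 2(228.2) − 2(100.7) = 255
  V: 0 + 1(100.7) = 100.7

ξ₂ = 101 mol/min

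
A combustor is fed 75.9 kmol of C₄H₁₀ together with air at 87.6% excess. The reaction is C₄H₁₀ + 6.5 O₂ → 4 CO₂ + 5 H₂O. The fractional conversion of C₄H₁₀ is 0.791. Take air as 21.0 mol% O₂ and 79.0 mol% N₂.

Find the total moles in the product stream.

4570 kmol

Stoichiometric O₂ = 6.5 × 75.9 = 493.4 kmol; O₂ fed = 493.4 × 1.876 = 925.5 kmol.
N₂ fed = 925.5 × 79/21 = 3482 kmol.
Fuel reacted = 0.791 × 75.9 → ξ = 60.04 kmol.
Outlet (n = n₀ + ν ξ):
  C₄H₁₀: 75.9 − 1(60.04) = 15.86
  O₂: 925.5 − 6.5(60.04) = 535.3
  N₂: 3482 (inert)
  CO₂: 0 + 4(60.04) = 240.1
  H₂O: 0 + 5(60.04) = 300.2
Total out = 15.86 + 535.3 + 3482 + 240.1 + 300.2 = 4573 kmol.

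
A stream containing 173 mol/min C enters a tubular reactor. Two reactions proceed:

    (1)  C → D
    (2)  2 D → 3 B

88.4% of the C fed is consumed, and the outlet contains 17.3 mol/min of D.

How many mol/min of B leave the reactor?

203 mol/min

Conversion of C: C consumed = 1ξ₁ = 0.884 × 173 → ξ₁ = 152.9 mol/min.
D balance: n_D = 0 + 1ξ₁ − 2ξ₂ = 17.3 → ξ₂ = (1·152.9 − 17.3)/2 = 67.82 mol/min.
Outlet amounts (n = n₀ + Σ ν·ξ):
  C: 173 − 1(152.9) = 20.07
  D: 0 + 1(152.9) − 2(67.82) = 17.3
  B: 0 + 3(67.82) = 203.4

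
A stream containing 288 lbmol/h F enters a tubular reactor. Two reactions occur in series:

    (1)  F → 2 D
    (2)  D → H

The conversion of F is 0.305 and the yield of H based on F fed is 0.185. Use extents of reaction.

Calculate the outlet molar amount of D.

Conversion of F: F consumed = 1ξ₁ = 0.305 × 288 → ξ₁ = 87.84 lbmol/h.
Yield of H: 1ξ₂ / 288 = 0.185 → ξ₂ = 53.28 lbmol/h.
Outlet amounts (n = n₀ + Σ ν·ξ):
  F: 288 − 1(87.84) = 200.2
  D: 0 + 2(87.84) − 1(53.28) = 122.4
  H: 0 + 1(53.28) = 53.28

122 lbmol/h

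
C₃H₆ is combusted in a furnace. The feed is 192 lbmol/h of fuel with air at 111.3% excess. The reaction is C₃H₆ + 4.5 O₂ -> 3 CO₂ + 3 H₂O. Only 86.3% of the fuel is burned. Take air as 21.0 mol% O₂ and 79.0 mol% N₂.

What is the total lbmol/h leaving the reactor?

8970 lbmol/h

Stoichiometric O₂ = 4.5 × 192 = 864 lbmol/h; O₂ fed = 864 × 2.113 = 1826 lbmol/h.
N₂ fed = 1826 × 79/21 = 6868 lbmol/h.
Fuel reacted = 0.863 × 192 → ξ = 165.7 lbmol/h.
Outlet (n = n₀ + ν ξ):
  C₃H₆: 192 − 1(165.7) = 26.3
  O₂: 1826 − 4.5(165.7) = 1080
  N₂: 6868 (inert)
  CO₂: 0 + 3(165.7) = 497.1
  H₂O: 0 + 3(165.7) = 497.1
Total out = 26.3 + 1080 + 6868 + 497.1 + 497.1 = 8968 lbmol/h.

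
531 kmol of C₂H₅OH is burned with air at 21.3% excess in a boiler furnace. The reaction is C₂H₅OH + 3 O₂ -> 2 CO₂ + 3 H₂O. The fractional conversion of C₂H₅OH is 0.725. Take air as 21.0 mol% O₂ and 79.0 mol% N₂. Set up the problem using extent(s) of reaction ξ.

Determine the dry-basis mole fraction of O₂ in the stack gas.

Stoichiometric O₂ = 3 × 531 = 1593 kmol; O₂ fed = 1593 × 1.213 = 1932 kmol.
N₂ fed = 1932 × 79/21 = 7269 kmol.
Fuel reacted = 0.725 × 531 → ξ = 385 kmol.
Outlet (n = n₀ + ν ξ):
  C₂H₅OH: 531 − 1(385) = 146
  O₂: 1932 − 3(385) = 777.4
  N₂: 7269 (inert)
  CO₂: 0 + 2(385) = 769.9
  H₂O: 0 + 3(385) = 1155
Dry total = 8963 kmol; y_O₂ (dry) = 777.4 / 8963 = 0.08674.

0.0867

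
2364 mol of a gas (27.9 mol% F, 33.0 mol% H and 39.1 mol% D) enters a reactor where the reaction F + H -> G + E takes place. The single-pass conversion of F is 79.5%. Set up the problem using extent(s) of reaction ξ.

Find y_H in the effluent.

0.108

F reacted = 0.795 × 659.6 = 524.3 mol; ν_F = −1, so ξ = 524.3/1 = 524.3 mol.
Outlet amounts (n = n₀ + ν ξ):
  F: 659.6 − 1(524.3) = 135.2
  H: 780.1 − 1(524.3) = 255.8
  G: 0 + 1(524.3) = 524.3
  E: 0 + 1(524.3) = 524.3
  D: 924.3 (inert)
Total out = 2364 mol; y_H = 255.8 / 2364 = 0.1082.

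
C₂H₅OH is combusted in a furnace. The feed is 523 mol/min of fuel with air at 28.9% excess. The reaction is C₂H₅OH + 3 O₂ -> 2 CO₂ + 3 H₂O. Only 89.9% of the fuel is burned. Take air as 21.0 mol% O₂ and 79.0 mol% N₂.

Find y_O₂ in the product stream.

0.0576

Stoichiometric O₂ = 3 × 523 = 1569 mol/min; O₂ fed = 1569 × 1.289 = 2022 mol/min.
N₂ fed = 2022 × 79/21 = 7608 mol/min.
Fuel reacted = 0.899 × 523 → ξ = 470.2 mol/min.
Outlet (n = n₀ + ν ξ):
  C₂H₅OH: 523 − 1(470.2) = 52.82
  O₂: 2022 − 3(470.2) = 611.9
  N₂: 7608 (inert)
  CO₂: 0 + 2(470.2) = 940.4
  H₂O: 0 + 3(470.2) = 1411
Total out = 10620 mol/min; y_O₂ = 611.9 / 10620 = 0.0576.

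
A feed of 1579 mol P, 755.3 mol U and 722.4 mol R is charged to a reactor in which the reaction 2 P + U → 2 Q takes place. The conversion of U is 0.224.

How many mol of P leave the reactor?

U reacted = 0.224 × 755.3 = 169.2 mol; ν_U = −1, so ξ = 169.2/1 = 169.2 mol.
Outlet amounts (n = n₀ + ν ξ):
  P: 1579 − 2(169.2) = 1241
  U: 755.3 − 1(169.2) = 586.1
  Q: 0 + 2(169.2) = 338.4
  R: 722.4 (inert)

1240 mol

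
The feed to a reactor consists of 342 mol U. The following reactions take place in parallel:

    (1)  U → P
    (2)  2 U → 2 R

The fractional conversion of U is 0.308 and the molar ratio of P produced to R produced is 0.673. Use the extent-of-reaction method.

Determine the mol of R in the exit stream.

Conversion of U: U consumed = 0.308 × 342 = 105.3 mol = 1ξ₁ + 2ξ₂.
Selectivity: 1ξ₁ / (2ξ₂) = 0.673 → ξ₁ = 1.346 ξ₂.
Substitute: (1·1.346 + 2) ξ₂ = 105.3 → ξ₂ = 31.48 mol, ξ₁ = 42.37 mol.
Outlet amounts (n = n₀ + Σ ν·ξ):
  U: 342 − 1(42.37) − 2(31.48) = 236.7
  P: 0 + 1(42.37) = 42.37
  R: 0 + 2(31.48) = 62.96

63 mol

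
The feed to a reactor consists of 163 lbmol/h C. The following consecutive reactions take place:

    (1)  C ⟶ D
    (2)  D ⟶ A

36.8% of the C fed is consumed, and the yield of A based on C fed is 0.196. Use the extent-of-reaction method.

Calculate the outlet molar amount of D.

Conversion of C: C consumed = 1ξ₁ = 0.368 × 163 → ξ₁ = 59.98 lbmol/h.
Yield of A: 1ξ₂ / 163 = 0.196 → ξ₂ = 31.95 lbmol/h.
Outlet amounts (n = n₀ + Σ ν·ξ):
  C: 163 − 1(59.98) = 103
  D: 0 + 1(59.98) − 1(31.95) = 28.04
  A: 0 + 1(31.95) = 31.95

28 lbmol/h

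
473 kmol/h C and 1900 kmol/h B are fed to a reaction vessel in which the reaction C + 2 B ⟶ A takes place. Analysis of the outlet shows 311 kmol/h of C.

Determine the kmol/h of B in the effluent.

For C: n = n₀ − 1ξ → 311 = 473 − 1ξ, giving ξ = 162 kmol/h.
Outlet amounts (n = n₀ + ν ξ):
  C: 473 − 1(162) = 311
  B: 1900 − 2(162) = 1576
  A: 0 + 1(162) = 162

1580 kmol/h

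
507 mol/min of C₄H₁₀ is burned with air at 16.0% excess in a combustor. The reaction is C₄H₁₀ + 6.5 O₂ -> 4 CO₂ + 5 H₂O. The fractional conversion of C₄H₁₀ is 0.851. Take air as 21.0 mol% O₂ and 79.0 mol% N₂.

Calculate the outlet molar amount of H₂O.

Stoichiometric O₂ = 6.5 × 507 = 3296 mol/min; O₂ fed = 3296 × 1.160 = 3823 mol/min.
N₂ fed = 3823 × 79/21 = 14380 mol/min.
Fuel reacted = 0.851 × 507 → ξ = 431.5 mol/min.
Outlet (n = n₀ + ν ξ):
  C₄H₁₀: 507 − 1(431.5) = 75.54
  O₂: 3823 − 6.5(431.5) = 1018
  N₂: 14380 (inert)
  CO₂: 0 + 4(431.5) = 1726
  H₂O: 0 + 5(431.5) = 2157

2160 mol/min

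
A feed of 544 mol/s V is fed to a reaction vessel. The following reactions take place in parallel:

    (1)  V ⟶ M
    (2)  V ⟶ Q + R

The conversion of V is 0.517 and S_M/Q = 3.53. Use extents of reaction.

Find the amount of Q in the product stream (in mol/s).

62.1 mol/s

Conversion of V: V consumed = 0.517 × 544 = 281.2 mol/s = 1ξ₁ + 1ξ₂.
Selectivity: 1ξ₁ / (1ξ₂) = 3.53 → ξ₁ = 3.53 ξ₂.
Substitute: (1·3.53 + 1) ξ₂ = 281.2 → ξ₂ = 62.09 mol/s, ξ₁ = 219.2 mol/s.
Outlet amounts (n = n₀ + Σ ν·ξ):
  V: 544 − 1(219.2) − 1(62.09) = 262.8
  M: 0 + 1(219.2) = 219.2
  Q: 0 + 1(62.09) = 62.09
  R: 0 + 1(62.09) = 62.09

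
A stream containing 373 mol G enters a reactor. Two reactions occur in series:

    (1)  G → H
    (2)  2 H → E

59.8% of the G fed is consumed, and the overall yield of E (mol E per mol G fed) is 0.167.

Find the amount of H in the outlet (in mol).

Conversion of G: G consumed = 1ξ₁ = 0.598 × 373 → ξ₁ = 223.1 mol.
Yield of E: 1ξ₂ / 373 = 0.167 → ξ₂ = 62.29 mol.
Outlet amounts (n = n₀ + Σ ν·ξ):
  G: 373 − 1(223.1) = 149.9
  H: 0 + 1(223.1) − 2(62.29) = 98.47
  E: 0 + 1(62.29) = 62.29

98.5 mol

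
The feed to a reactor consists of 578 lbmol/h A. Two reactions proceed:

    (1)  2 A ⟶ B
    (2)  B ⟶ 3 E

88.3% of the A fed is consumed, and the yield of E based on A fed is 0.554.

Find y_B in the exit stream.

0.277

Conversion of A: A consumed = 2ξ₁ = 0.883 × 578 → ξ₁ = 255.2 lbmol/h.
Yield of E: 3ξ₂ / 578 = 0.554 → ξ₂ = 106.7 lbmol/h.
Outlet amounts (n = n₀ + Σ ν·ξ):
  A: 578 − 2(255.2) = 67.63
  B: 0 + 1(255.2) − 1(106.7) = 148.4
  E: 0 + 3(106.7) = 320.2
Total out = 536.3 lbmol/h; y_B = 148.4 / 536.3 = 0.2768.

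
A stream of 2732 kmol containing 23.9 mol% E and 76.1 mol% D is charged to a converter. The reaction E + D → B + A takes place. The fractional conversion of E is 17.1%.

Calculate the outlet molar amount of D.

1970 kmol

E reacted = 0.171 × 652.9 = 111.7 kmol; ν_E = −1, so ξ = 111.7/1 = 111.7 kmol.
Outlet amounts (n = n₀ + ν ξ):
  E: 652.9 − 1(111.7) = 541.3
  D: 2079 − 1(111.7) = 1967
  B: 0 + 1(111.7) = 111.7
  A: 0 + 1(111.7) = 111.7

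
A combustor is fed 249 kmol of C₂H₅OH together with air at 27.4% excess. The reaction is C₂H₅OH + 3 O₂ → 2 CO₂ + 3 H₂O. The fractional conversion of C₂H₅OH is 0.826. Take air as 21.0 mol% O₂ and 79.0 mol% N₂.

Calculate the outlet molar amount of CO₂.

Stoichiometric O₂ = 3 × 249 = 747 kmol; O₂ fed = 747 × 1.274 = 951.7 kmol.
N₂ fed = 951.7 × 79/21 = 3580 kmol.
Fuel reacted = 0.826 × 249 → ξ = 205.7 kmol.
Outlet (n = n₀ + ν ξ):
  C₂H₅OH: 249 − 1(205.7) = 43.33
  O₂: 951.7 − 3(205.7) = 334.7
  N₂: 3580 (inert)
  CO₂: 0 + 2(205.7) = 411.3
  H₂O: 0 + 3(205.7) = 617

411 kmol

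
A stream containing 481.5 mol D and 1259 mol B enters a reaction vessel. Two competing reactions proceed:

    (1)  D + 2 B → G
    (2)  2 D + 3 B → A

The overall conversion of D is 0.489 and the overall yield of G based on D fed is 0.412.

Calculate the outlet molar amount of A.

18.5 mol

Yield of G: 1ξ₁ / 481.5 = 0.412 → ξ₁ = 198.4 mol.
Conversion of D: 1ξ₁ + 2ξ₂ = 0.489 × 481.5 = 235.5 → ξ₂ = 18.54 mol.
Outlet amounts (n = n₀ + Σ ν·ξ):
  D: 481.5 − 1(198.4) − 2(18.54) = 246
  B: 1259 − 2(198.4) − 3(18.54) = 806.6
  G: 0 + 1(198.4) = 198.4
  A: 0 + 1(18.54) = 18.54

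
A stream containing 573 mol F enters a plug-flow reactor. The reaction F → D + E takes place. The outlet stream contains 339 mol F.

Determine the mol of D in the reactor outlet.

For F: n = n₀ − 1ξ → 339 = 573 − 1ξ, giving ξ = 234 mol.
Outlet amounts (n = n₀ + ν ξ):
  F: 573 − 1(234) = 339
  D: 0 + 1(234) = 234
  E: 0 + 1(234) = 234

234 mol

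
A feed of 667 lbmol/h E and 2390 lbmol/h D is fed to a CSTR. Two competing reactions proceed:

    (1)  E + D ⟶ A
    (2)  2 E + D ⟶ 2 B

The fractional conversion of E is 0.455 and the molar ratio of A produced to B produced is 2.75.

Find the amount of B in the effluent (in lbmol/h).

80.9 lbmol/h

Conversion of E: E consumed = 0.455 × 667 = 303.5 lbmol/h = 1ξ₁ + 2ξ₂.
Selectivity: 1ξ₁ / (2ξ₂) = 2.75 → ξ₁ = 5.5 ξ₂.
Substitute: (1·5.5 + 2) ξ₂ = 303.5 → ξ₂ = 40.46 lbmol/h, ξ₁ = 222.6 lbmol/h.
Outlet amounts (n = n₀ + Σ ν·ξ):
  E: 667 − 1(222.6) − 2(40.46) = 363.5
  D: 2390 − 1(222.6) − 1(40.46) = 2127
  A: 0 + 1(222.6) = 222.6
  B: 0 + 2(40.46) = 80.93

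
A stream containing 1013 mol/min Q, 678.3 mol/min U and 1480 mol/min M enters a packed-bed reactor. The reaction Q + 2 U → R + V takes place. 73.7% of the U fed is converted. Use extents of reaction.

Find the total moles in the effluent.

2920 mol/min

U reacted = 0.737 × 678.3 = 499.9 mol/min; ν_U = −2, so ξ = 499.9/2 = 250 mol/min.
Outlet amounts (n = n₀ + ν ξ):
  Q: 1013 − 1(250) = 763
  U: 678.3 − 2(250) = 178.4
  R: 0 + 1(250) = 250
  V: 0 + 1(250) = 250
  M: 1480 (inert)
Total out = 763 + 178.4 + 250 + 250 + 1480 = 2921 mol/min.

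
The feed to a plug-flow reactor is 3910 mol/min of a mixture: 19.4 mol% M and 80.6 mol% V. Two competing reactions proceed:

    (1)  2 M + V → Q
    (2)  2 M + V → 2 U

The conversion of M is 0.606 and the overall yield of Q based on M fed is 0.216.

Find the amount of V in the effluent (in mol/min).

Yield of Q: 1ξ₁ / 758.5 = 0.216 → ξ₁ = 163.8 mol/min.
Conversion of M: 2ξ₁ + 2ξ₂ = 0.606 × 758.5 = 459.7 → ξ₂ = 65.99 mol/min.
Outlet amounts (n = n₀ + Σ ν·ξ):
  M: 758.5 − 2(163.8) − 2(65.99) = 298.9
  V: 3151 − 1(163.8) − 1(65.99) = 2922
  Q: 0 + 1(163.8) = 163.8
  U: 0 + 2(65.99) = 132

2920 mol/min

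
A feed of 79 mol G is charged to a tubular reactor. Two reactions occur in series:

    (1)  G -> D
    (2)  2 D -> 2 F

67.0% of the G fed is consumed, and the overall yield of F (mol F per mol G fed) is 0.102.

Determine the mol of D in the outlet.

Conversion of G: G consumed = 1ξ₁ = 0.67 × 79 → ξ₁ = 52.93 mol.
Yield of F: 2ξ₂ / 79 = 0.102 → ξ₂ = 4.029 mol.
Outlet amounts (n = n₀ + Σ ν·ξ):
  G: 79 − 1(52.93) = 26.07
  D: 0 + 1(52.93) − 2(4.029) = 44.87
  F: 0 + 2(4.029) = 8.058

44.9 mol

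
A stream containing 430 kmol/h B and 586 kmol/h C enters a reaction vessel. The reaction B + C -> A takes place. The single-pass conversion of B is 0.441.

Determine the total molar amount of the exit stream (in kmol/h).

B reacted = 0.441 × 430 = 189.6 kmol/h; ν_B = −1, so ξ = 189.6/1 = 189.6 kmol/h.
Outlet amounts (n = n₀ + ν ξ):
  B: 430 − 1(189.6) = 240.4
  C: 586 − 1(189.6) = 396.4
  A: 0 + 1(189.6) = 189.6
Total out = 240.4 + 396.4 + 189.6 = 826.4 kmol/h.

826 kmol/h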